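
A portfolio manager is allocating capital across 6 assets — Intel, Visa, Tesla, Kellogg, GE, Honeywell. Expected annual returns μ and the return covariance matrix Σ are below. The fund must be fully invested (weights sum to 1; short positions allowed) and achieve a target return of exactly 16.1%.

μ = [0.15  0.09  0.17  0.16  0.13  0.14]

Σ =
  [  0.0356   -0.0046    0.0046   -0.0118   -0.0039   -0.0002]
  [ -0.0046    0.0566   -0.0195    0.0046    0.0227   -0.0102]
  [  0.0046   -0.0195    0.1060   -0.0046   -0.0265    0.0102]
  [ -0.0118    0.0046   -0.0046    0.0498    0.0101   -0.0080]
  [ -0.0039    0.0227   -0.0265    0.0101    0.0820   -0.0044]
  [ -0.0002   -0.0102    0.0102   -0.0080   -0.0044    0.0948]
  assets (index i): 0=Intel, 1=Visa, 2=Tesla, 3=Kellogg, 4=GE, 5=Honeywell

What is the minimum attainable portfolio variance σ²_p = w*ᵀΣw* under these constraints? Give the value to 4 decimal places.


0.0137

p=Σ⁻¹μ = [5.9272  2.1869  2.1331  4.6248  1.4865  1.9544]
q=Σ⁻¹𝟙 = [39.9320  22.0949  14.0713  29.1463  9.7083  14.4063]
a=μᵀp=2.655348  b=𝟙ᵀp=18.312826  c=𝟙ᵀq=129.359058  D=ac−b²=8.133642
λ₁=(c·0.161−b)/D = (129.359058·0.161−18.312826)/8.133642 = 0.309084
λ₂=(a−b·0.161)/D = (2.655348−18.312826·0.161)/8.133642 = -0.036025
w* = 0.309084·p + -0.036025·q:
  w_0 = 0.309084·5.9272 + -0.036025·39.9320 = 0.3934  (Intel)
  w_1 = 0.309084·2.1869 + -0.036025·22.0949 = -0.1200  (Visa)
  w_2 = 0.309084·2.1331 + -0.036025·14.0713 = 0.1524  (Tesla)
  w_3 = 0.309084·4.6248 + -0.036025·29.1463 = 0.3794  (Kellogg)
  w_4 = 0.309084·1.4865 + -0.036025·9.7083 = 0.1097  (GE)
  w_5 = 0.309084·1.9544 + -0.036025·14.4063 = 0.0851  (Honeywell)
Σw_i=1.0000  μᵀw=0.1610
σ²=wᵀΣw=λ₁·μ_p+λ₂ = 0.309084·0.161 + -0.036025 = 0.013737 ≈ 0.0137


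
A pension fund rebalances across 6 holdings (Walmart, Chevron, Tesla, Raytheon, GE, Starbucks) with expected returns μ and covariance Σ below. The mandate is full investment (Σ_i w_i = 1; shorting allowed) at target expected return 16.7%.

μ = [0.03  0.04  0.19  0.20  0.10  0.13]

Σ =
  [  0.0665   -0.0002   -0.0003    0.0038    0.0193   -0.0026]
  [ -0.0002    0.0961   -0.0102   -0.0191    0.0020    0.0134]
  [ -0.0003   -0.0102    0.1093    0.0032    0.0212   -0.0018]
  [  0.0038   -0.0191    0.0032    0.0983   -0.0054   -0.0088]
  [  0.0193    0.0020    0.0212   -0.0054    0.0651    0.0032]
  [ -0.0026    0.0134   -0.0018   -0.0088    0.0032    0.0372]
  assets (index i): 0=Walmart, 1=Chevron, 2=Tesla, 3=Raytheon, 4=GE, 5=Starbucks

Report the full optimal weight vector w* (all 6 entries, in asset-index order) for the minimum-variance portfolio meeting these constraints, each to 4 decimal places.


-0.0681  0.0076  0.2033  0.3089  0.0981  0.4502

p=Σ⁻¹μ = [0.1929  0.5138  1.5927  2.4772  0.9580  3.9037]
q=Σ⁻¹𝟙 = [12.9563  10.2144  8.5651  14.2657  8.2638  27.1861]
a=μᵀp=1.427686  b=𝟙ᵀp=9.638349  c=𝟙ᵀq=81.451474  D=ac−b²=23.389330
λ₁=(c·0.167−b)/D = (81.451474·0.167−9.638349)/23.389330 = 0.169481
λ₂=(a−b·0.167)/D = (1.427686−9.638349·0.167)/23.389330 = -0.007778
w* = 0.169481·p + -0.007778·q:
  w_0 = 0.169481·0.1929 + -0.007778·12.9563 = -0.0681  (Walmart)
  w_1 = 0.169481·0.5138 + -0.007778·10.2144 = 0.0076  (Chevron)
  w_2 = 0.169481·1.5927 + -0.007778·8.5651 = 0.2033  (Tesla)
  w_3 = 0.169481·2.4772 + -0.007778·14.2657 = 0.3089  (Raytheon)
  w_4 = 0.169481·0.9580 + -0.007778·8.2638 = 0.0981  (GE)
  w_5 = 0.169481·3.9037 + -0.007778·27.1861 = 0.4502  (Starbucks)
Σw_i=1.0000  μᵀw=0.1670
σ²=wᵀΣw=λ₁·μ_p+λ₂ = 0.169481·0.167 + -0.007778 = 0.020525 ≈ 0.0205


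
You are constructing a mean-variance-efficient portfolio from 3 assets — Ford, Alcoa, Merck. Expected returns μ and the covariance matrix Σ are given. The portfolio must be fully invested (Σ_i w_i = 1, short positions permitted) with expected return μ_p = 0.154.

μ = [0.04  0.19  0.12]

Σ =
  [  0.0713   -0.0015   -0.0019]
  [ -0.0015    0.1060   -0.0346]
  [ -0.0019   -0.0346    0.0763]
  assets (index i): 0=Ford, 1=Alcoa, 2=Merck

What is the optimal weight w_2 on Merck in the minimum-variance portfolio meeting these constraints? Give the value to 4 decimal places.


0.4814

u=Σ⁻¹μ = [0.6936  2.7246  2.8255]
v=Σ⁻¹𝟙 = [14.9304  16.4847  20.9533]
a=μᵀu=0.884475  b=𝟙ᵀu=6.243714  c=𝟙ᵀv=52.368471  D=ac−b²=7.334649
λ₁=(c·0.154−b)/D = (52.368471·0.154−6.243714)/7.334649 = 0.248278
λ₂=(a−b·0.154)/D = (0.884475−6.243714·0.154)/7.334649 = -0.010506
w* = 0.248278·u + -0.010506·v:
  w_0 = 0.248278·0.6936 + -0.010506·14.9304 = 0.0154  (Ford)
  w_1 = 0.248278·2.7246 + -0.010506·16.4847 = 0.5033  (Alcoa)
  w_2 = 0.248278·2.8255 + -0.010506·20.9533 = 0.4814  (Merck)
Σw_i=1.0000  μᵀw=0.1540
σ²=wᵀΣw=λ₁·μ_p+λ₂ = 0.248278·0.154 + -0.010506 = 0.027729 ≈ 0.0277


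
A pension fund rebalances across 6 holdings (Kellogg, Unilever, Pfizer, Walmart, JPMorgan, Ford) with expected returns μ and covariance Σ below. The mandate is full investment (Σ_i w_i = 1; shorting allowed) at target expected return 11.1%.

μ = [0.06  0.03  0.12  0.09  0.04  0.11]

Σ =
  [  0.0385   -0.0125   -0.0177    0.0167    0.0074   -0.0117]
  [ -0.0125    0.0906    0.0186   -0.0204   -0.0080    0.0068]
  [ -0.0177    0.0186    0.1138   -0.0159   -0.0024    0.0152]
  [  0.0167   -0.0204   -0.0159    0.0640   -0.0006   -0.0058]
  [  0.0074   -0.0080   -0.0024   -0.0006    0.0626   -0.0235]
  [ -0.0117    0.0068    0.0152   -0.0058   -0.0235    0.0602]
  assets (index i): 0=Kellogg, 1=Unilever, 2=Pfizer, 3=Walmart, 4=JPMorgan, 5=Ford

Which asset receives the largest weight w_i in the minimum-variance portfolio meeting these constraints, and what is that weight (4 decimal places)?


x=Σ⁻¹μ = [2.1260  0.6830  1.1821  1.6138  1.5164  2.6122]
y=Σ⁻¹𝟙 = [32.5793  17.6259  10.0072  18.2377  26.3759  30.4788]
a=μᵀx=0.783144  b=𝟙ᵀx=9.733491  c=𝟙ᵀy=135.304761  D=ac−b²=11.222249
λ₁=(c·0.111−b)/D = (135.304761·0.111−9.733491)/11.222249 = 0.470970
λ₂=(a−b·0.111)/D = (0.783144−9.733491·0.111)/11.222249 = -0.026490
w* = 0.470970·x + -0.026490·y:
  w_0 = 0.470970·2.1260 + -0.026490·32.5793 = 0.1383  (Kellogg)
  w_1 = 0.470970·0.6830 + -0.026490·17.6259 = -0.1452  (Unilever)
  w_2 = 0.470970·1.1821 + -0.026490·10.0072 = 0.2916  (Pfizer)
  w_3 = 0.470970·1.6138 + -0.026490·18.2377 = 0.2769  (Walmart)
  w_4 = 0.470970·1.5164 + -0.026490·26.3759 = 0.0155  (JPMorgan)
  w_5 = 0.470970·2.6122 + -0.026490·30.4788 = 0.4229  (Ford)
Σw_i=1.0000  μᵀw=0.1110
σ²=wᵀΣw=λ₁·μ_p+λ₂ = 0.470970·0.111 + -0.026490 = 0.025788 ≈ 0.0258

Ford (0.4229)


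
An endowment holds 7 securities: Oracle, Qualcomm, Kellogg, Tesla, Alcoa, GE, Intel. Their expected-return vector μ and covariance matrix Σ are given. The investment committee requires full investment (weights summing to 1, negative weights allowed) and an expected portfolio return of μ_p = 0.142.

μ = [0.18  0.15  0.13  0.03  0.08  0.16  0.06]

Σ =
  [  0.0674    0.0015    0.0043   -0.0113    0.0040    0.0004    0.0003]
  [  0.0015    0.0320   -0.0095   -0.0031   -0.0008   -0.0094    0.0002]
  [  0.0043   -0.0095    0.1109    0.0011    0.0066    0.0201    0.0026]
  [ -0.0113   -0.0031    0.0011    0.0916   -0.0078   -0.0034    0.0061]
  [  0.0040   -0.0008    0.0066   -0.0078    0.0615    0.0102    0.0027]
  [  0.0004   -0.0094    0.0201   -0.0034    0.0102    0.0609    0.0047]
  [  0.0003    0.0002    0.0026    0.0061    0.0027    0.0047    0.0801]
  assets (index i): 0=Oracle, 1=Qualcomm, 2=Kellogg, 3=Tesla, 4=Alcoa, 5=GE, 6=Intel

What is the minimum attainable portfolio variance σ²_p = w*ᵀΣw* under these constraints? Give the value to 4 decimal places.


u=Σ⁻¹μ = [2.5820  5.8718  0.9507  0.9806  0.6979  3.1088  0.4133]
v=Σ⁻¹𝟙 = [15.0785  39.7474  7.4219  15.2228  13.5550  17.8591  9.4237]
a=μᵀu=2.076571  b=𝟙ᵀu=14.605035  c=𝟙ᵀv=118.308230  D=ac−b²=32.368362
λ₁=(c·0.142−b)/D = (118.308230·0.142−14.605035)/32.368362 = 0.067805
λ₂=(a−b·0.142)/D = (2.076571−14.605035·0.142)/32.368362 = 0.000082
w* = 0.067805·u + 0.000082·v:
  w_0 = 0.067805·2.5820 + 0.000082·15.0785 = 0.1763  (Oracle)
  w_1 = 0.067805·5.8718 + 0.000082·39.7474 = 0.4014  (Qualcomm)
  w_2 = 0.067805·0.9507 + 0.000082·7.4219 = 0.0651  (Kellogg)
  w_3 = 0.067805·0.9806 + 0.000082·15.2228 = 0.0677  (Tesla)
  w_4 = 0.067805·0.6979 + 0.000082·13.5550 = 0.0484  (Alcoa)
  w_5 = 0.067805·3.1088 + 0.000082·17.8591 = 0.2123  (GE)
  w_6 = 0.067805·0.4133 + 0.000082·9.4237 = 0.0288  (Intel)
Σw_i=1.0000  μᵀw=0.1420
σ²=wᵀΣw=λ₁·μ_p+λ₂ = 0.067805·0.142 + 0.000082 = 0.009710 ≈ 0.0097

0.0097


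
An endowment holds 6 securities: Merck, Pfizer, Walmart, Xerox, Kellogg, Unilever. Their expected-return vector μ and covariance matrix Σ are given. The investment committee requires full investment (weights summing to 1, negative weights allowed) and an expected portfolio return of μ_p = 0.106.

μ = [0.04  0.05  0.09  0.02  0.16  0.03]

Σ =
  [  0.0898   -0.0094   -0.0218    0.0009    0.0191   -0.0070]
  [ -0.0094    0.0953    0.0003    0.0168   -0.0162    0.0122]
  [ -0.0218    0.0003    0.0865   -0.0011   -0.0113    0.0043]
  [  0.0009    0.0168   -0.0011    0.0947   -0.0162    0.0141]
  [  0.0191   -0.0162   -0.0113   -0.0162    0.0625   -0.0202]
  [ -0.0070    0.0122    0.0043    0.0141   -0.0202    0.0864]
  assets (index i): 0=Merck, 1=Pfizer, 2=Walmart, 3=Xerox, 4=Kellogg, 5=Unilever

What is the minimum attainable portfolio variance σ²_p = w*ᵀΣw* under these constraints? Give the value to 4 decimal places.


0.0145

u=Σ⁻¹μ = [0.2450  0.9212  1.5080  0.5165  3.4134  0.8757]
v=Σ⁻¹𝟙 = [12.1150  12.3320  17.4019  10.7896  26.0518  14.2782]
a=μᵀu=0.774328  b=𝟙ᵀu=7.479793  c=𝟙ᵀv=92.968543  D=ac−b²=16.040816
λ₁=(c·0.106−b)/D = (92.968543·0.106−7.479793)/16.040816 = 0.148052
λ₂=(a−b·0.106)/D = (0.774328−7.479793·0.106)/16.040816 = -0.001155
w* = 0.148052·u + -0.001155·v:
  w_0 = 0.148052·0.2450 + -0.001155·12.1150 = 0.0223  (Merck)
  w_1 = 0.148052·0.9212 + -0.001155·12.3320 = 0.1221  (Pfizer)
  w_2 = 0.148052·1.5080 + -0.001155·17.4019 = 0.2032  (Walmart)
  w_3 = 0.148052·0.5165 + -0.001155·10.7896 = 0.0640  (Xerox)
  w_4 = 0.148052·3.4134 + -0.001155·26.0518 = 0.4753  (Kellogg)
  w_5 = 0.148052·0.8757 + -0.001155·14.2782 = 0.1132  (Unilever)
Σw_i=1.0000  μᵀw=0.1060
σ²=wᵀΣw=λ₁·μ_p+λ₂ = 0.148052·0.106 + -0.001155 = 0.014538 ≈ 0.0145


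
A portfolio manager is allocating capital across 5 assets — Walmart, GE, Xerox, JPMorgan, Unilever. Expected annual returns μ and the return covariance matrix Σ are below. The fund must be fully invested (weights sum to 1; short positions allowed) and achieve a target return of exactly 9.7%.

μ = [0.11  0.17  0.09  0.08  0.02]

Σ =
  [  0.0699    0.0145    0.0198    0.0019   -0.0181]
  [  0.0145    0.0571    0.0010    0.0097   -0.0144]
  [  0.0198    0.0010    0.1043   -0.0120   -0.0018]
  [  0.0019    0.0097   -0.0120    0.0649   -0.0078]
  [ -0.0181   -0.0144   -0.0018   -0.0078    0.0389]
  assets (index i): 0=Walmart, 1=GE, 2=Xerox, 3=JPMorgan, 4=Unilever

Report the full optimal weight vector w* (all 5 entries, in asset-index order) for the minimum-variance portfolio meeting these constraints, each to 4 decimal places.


0.1533  0.3276  0.0842  0.1361  0.2988

p=Σ⁻¹μ = [1.3518  3.0628  0.7568  1.1816  2.5489]
q=Σ⁻¹𝟙 = [18.9928  21.0595  8.7600  18.9177  46.5386]
a=μᵀp=0.882993  b=𝟙ᵀp=8.901910  c=𝟙ᵀq=114.268575  D=ac−b²=21.654330
λ₁=(c·0.097−b)/D = (114.268575·0.097−8.901910)/21.654330 = 0.100772
λ₂=(a−b·0.097)/D = (0.882993−8.901910·0.097)/21.654330 = 0.000901
w* = 0.100772·p + 0.000901·q:
  w_0 = 0.100772·1.3518 + 0.000901·18.9928 = 0.1533  (Walmart)
  w_1 = 0.100772·3.0628 + 0.000901·21.0595 = 0.3276  (GE)
  w_2 = 0.100772·0.7568 + 0.000901·8.7600 = 0.0842  (Xerox)
  w_3 = 0.100772·1.1816 + 0.000901·18.9177 = 0.1361  (JPMorgan)
  w_4 = 0.100772·2.5489 + 0.000901·46.5386 = 0.2988  (Unilever)
Σw_i=1.0000  μᵀw=0.0970
σ²=wᵀΣw=λ₁·μ_p+λ₂ = 0.100772·0.097 + 0.000901 = 0.010676 ≈ 0.0107


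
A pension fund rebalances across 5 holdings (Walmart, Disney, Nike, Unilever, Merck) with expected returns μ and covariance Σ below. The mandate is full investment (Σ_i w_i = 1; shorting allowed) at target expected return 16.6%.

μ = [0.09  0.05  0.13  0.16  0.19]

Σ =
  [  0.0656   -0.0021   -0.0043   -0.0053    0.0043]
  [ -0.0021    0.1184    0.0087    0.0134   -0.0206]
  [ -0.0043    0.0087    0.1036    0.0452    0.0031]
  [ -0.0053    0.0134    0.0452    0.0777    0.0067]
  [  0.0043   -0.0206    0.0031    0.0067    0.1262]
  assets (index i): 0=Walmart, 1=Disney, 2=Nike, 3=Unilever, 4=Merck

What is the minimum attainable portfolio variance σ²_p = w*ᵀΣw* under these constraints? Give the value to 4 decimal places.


0.0428

g=Σ⁻¹μ = [1.4605  0.4724  0.5099  1.6572  1.4324]
h=Σ⁻¹𝟙 = [16.0393  8.7897  5.6451  8.4551  8.2246]
a=μᵀg=0.758659  b=𝟙ᵀg=5.532385  c=𝟙ᵀh=47.153846  D=ac−b²=5.166407
λ₁=(c·0.166−b)/D = (47.153846·0.166−5.532385)/5.166407 = 0.444246
λ₂=(a−b·0.166)/D = (0.758659−5.532385·0.166)/5.166407 = -0.030915
w* = 0.444246·g + -0.030915·h:
  w_0 = 0.444246·1.4605 + -0.030915·16.0393 = 0.1530  (Walmart)
  w_1 = 0.444246·0.4724 + -0.030915·8.7897 = -0.0619  (Disney)
  w_2 = 0.444246·0.5099 + -0.030915·5.6451 = 0.0520  (Nike)
  w_3 = 0.444246·1.6572 + -0.030915·8.4551 = 0.4748  (Unilever)
  w_4 = 0.444246·1.4324 + -0.030915·8.2246 = 0.3821  (Merck)
Σw_i=1.0000  μᵀw=0.1660
σ²=wᵀΣw=λ₁·μ_p+λ₂ = 0.444246·0.166 + -0.030915 = 0.042830 ≈ 0.0428


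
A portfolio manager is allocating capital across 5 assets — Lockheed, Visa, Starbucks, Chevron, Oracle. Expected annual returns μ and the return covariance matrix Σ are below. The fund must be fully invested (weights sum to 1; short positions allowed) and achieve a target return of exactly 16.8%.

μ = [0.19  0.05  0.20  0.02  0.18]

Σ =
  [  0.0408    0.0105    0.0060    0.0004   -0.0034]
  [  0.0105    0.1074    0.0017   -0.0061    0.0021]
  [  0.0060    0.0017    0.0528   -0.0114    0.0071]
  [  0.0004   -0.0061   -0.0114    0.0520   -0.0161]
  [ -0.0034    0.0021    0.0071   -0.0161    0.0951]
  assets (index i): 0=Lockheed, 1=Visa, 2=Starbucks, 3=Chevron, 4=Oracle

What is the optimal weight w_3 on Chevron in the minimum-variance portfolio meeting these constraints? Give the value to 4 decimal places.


x=Σ⁻¹μ = [4.3018  0.0497  3.3941  1.7479  2.0880]
y=Σ⁻¹𝟙 = [20.2270  8.3744  20.7063  29.0642  14.4280]
a=μᵀx=1.909431  b=𝟙ᵀx=11.581435  c=𝟙ᵀy=92.799847  D=ac−b²=43.065273
λ₁=(c·0.168−b)/D = (92.799847·0.168−11.581435)/43.065273 = 0.093090
λ₂=(a−b·0.168)/D = (1.909431−11.581435·0.168)/43.065273 = -0.000842
w* = 0.093090·x + -0.000842·y:
  w_0 = 0.093090·4.3018 + -0.000842·20.2270 = 0.3834  (Lockheed)
  w_1 = 0.093090·0.0497 + -0.000842·8.3744 = -0.0024  (Visa)
  w_2 = 0.093090·3.3941 + -0.000842·20.7063 = 0.2985  (Starbucks)
  w_3 = 0.093090·1.7479 + -0.000842·29.0642 = 0.1382  (Chevron)
  w_4 = 0.093090·2.0880 + -0.000842·14.4280 = 0.1822  (Oracle)
Σw_i=1.0000  μᵀw=0.1680
σ²=wᵀΣw=λ₁·μ_p+λ₂ = 0.093090·0.168 + -0.000842 = 0.014797 ≈ 0.0148

0.1382


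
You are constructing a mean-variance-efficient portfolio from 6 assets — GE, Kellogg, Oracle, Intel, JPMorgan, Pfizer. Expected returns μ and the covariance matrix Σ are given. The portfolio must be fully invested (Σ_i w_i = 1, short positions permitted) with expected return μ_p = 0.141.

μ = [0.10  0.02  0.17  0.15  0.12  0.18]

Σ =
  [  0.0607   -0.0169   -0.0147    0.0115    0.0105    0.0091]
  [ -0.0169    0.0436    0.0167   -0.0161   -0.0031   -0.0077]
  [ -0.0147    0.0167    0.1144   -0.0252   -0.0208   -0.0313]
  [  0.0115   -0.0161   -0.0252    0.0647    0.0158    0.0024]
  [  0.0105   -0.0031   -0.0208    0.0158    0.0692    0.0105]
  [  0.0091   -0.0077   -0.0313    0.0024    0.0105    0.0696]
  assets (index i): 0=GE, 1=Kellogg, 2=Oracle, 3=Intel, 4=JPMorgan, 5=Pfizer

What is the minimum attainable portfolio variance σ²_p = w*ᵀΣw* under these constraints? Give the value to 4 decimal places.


0.0094

x=Σ⁻¹μ = [1.5373  1.7439  3.4471  3.3709  1.2656  3.8212]
y=Σ⁻¹𝟙 = [21.9767  37.9924  19.3934  25.4200  9.4885  22.1111]
a=μᵀx=2.119941  b=𝟙ᵀx=15.186003  c=𝟙ᵀy=136.382004  D=ac−b²=58.507140
λ₁=(c·0.141−b)/D = (136.382004·0.141−15.186003)/58.507140 = 0.069117
λ₂=(a−b·0.141)/D = (2.119941−15.186003·0.141)/58.507140 = -0.000364
w* = 0.069117·x + -0.000364·y:
  w_0 = 0.069117·1.5373 + -0.000364·21.9767 = 0.0983  (GE)
  w_1 = 0.069117·1.7439 + -0.000364·37.9924 = 0.1067  (Kellogg)
  w_2 = 0.069117·3.4471 + -0.000364·19.3934 = 0.2312  (Oracle)
  w_3 = 0.069117·3.3709 + -0.000364·25.4200 = 0.2237  (Intel)
  w_4 = 0.069117·1.2656 + -0.000364·9.4885 = 0.0840  (JPMorgan)
  w_5 = 0.069117·3.8212 + -0.000364·22.1111 = 0.2561  (Pfizer)
Σw_i=1.0000  μᵀw=0.1410
σ²=wᵀΣw=λ₁·μ_p+λ₂ = 0.069117·0.141 + -0.000364 = 0.009382 ≈ 0.0094


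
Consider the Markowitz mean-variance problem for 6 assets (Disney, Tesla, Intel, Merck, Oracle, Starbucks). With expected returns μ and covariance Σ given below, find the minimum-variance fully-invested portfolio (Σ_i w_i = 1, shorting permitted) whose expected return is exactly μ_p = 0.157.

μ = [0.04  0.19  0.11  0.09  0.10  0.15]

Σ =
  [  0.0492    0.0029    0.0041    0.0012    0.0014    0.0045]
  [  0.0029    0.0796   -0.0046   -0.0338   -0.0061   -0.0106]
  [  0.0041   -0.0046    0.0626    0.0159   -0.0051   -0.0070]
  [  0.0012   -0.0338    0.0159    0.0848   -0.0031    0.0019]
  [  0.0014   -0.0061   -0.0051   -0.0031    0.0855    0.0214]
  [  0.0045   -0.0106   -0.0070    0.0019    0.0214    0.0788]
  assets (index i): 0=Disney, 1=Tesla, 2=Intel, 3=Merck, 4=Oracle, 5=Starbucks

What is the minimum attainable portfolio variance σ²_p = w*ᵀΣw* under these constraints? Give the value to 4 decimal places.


0.0169

x=Σ⁻¹μ = [0.1505  3.8104  1.7966  2.2304  1.0707  2.2226]
y=Σ⁻¹𝟙 = [15.8425  23.1114  14.3497  18.2251  11.4429  12.6222]
a=μᵀx=1.568814  b=𝟙ᵀx=11.281224  c=𝟙ᵀy=95.593885  D=ac−b²=22.702980
λ₁=(c·0.157−b)/D = (95.593885·0.157−11.281224)/22.702980 = 0.164164
λ₂=(a−b·0.157)/D = (1.568814−11.281224·0.157)/22.702980 = -0.008912
w* = 0.164164·x + -0.008912·y:
  w_0 = 0.164164·0.1505 + -0.008912·15.8425 = -0.1165  (Disney)
  w_1 = 0.164164·3.8104 + -0.008912·23.1114 = 0.4196  (Tesla)
  w_2 = 0.164164·1.7966 + -0.008912·14.3497 = 0.1670  (Intel)
  w_3 = 0.164164·2.2304 + -0.008912·18.2251 = 0.2037  (Merck)
  w_4 = 0.164164·1.0707 + -0.008912·11.4429 = 0.0738  (Oracle)
  w_5 = 0.164164·2.2226 + -0.008912·12.6222 = 0.2524  (Starbucks)
Σw_i=1.0000  μᵀw=0.1570
σ²=wᵀΣw=λ₁·μ_p+λ₂ = 0.164164·0.157 + -0.008912 = 0.016861 ≈ 0.0169


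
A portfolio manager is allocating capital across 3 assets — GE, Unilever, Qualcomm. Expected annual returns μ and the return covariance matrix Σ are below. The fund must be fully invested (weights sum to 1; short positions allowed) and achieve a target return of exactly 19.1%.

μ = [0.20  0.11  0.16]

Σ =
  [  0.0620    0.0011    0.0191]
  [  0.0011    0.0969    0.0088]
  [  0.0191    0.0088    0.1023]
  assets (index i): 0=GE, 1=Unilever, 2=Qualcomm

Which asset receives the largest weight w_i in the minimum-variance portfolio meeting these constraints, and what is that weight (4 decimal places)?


GE (0.8121)

u=Σ⁻¹μ = [2.9209  1.0175  0.9312]
v=Σ⁻¹𝟙 = [14.0073  9.5856  6.3354]
a=μᵀu=0.845086  b=𝟙ᵀu=4.869523  c=𝟙ᵀv=29.928193  D=ac−b²=1.579645
λ₁=(c·0.191−b)/D = (29.928193·0.191−4.869523)/1.579645 = 0.536046
λ₂=(a−b·0.191)/D = (0.845086−4.869523·0.191)/1.579645 = -0.053805
w* = 0.536046·u + -0.053805·v:
  w_0 = 0.536046·2.9209 + -0.053805·14.0073 = 0.8121  (GE)
  w_1 = 0.536046·1.0175 + -0.053805·9.5856 = 0.0297  (Unilever)
  w_2 = 0.536046·0.9312 + -0.053805·6.3354 = 0.1583  (Qualcomm)
Σw_i=1.0000  μᵀw=0.1910
σ²=wᵀΣw=λ₁·μ_p+λ₂ = 0.536046·0.191 + -0.053805 = 0.048580 ≈ 0.0486


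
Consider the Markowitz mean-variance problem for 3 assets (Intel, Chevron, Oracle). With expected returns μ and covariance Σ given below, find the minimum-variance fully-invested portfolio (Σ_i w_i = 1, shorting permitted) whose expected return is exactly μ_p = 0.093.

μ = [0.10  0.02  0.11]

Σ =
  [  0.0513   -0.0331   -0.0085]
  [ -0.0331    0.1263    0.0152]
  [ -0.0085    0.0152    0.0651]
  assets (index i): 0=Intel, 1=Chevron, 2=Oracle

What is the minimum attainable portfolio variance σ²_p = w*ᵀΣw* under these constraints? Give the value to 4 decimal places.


0.0178

x=Σ⁻¹μ = [2.6694  0.6303  1.8911]
y=Σ⁻¹𝟙 = [31.3186  14.1832  16.1386]
a=μᵀx=0.487560  b=𝟙ᵀx=5.190766  c=𝟙ᵀy=61.640353  D=ac−b²=3.109335
λ₁=(c·0.093−b)/D = (61.640353·0.093−5.190766)/3.109335 = 0.174245
λ₂=(a−b·0.093)/D = (0.487560−5.190766·0.093)/3.109335 = 0.001550
w* = 0.174245·x + 0.001550·y:
  w_0 = 0.174245·2.6694 + 0.001550·31.3186 = 0.5137  (Intel)
  w_1 = 0.174245·0.6303 + 0.001550·14.1832 = 0.1318  (Chevron)
  w_2 = 0.174245·1.8911 + 0.001550·16.1386 = 0.3545  (Oracle)
Σw_i=1.0000  μᵀw=0.0930
σ²=wᵀΣw=λ₁·μ_p+λ₂ = 0.174245·0.093 + 0.001550 = 0.017755 ≈ 0.0178


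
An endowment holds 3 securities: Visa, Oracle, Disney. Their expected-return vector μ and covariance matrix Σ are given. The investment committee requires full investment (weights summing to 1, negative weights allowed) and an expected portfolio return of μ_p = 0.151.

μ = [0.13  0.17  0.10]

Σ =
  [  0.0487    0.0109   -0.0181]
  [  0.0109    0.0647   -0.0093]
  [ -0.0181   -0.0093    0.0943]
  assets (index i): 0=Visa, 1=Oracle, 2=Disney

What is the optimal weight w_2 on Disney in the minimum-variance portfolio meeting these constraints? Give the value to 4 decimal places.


0.1152

u=Σ⁻¹μ = [2.8115  2.4181  1.8386]
v=Σ⁻¹𝟙 = [23.5625  13.8572  16.4937]
a=μᵀu=0.960435  b=𝟙ᵀu=7.068209  c=𝟙ᵀv=53.913316  D=ac−b²=1.820685
λ₁=(c·0.151−b)/D = (53.913316·0.151−7.068209)/1.820685 = 0.589175
λ₂=(a−b·0.151)/D = (0.960435−7.068209·0.151)/1.820685 = -0.058694
w* = 0.589175·u + -0.058694·v:
  w_0 = 0.589175·2.8115 + -0.058694·23.5625 = 0.2735  (Visa)
  w_1 = 0.589175·2.4181 + -0.058694·13.8572 = 0.6114  (Oracle)
  w_2 = 0.589175·1.8386 + -0.058694·16.4937 = 0.1152  (Disney)
Σw_i=1.0000  μᵀw=0.1510
σ²=wᵀΣw=λ₁·μ_p+λ₂ = 0.589175·0.151 + -0.058694 = 0.030271 ≈ 0.0303


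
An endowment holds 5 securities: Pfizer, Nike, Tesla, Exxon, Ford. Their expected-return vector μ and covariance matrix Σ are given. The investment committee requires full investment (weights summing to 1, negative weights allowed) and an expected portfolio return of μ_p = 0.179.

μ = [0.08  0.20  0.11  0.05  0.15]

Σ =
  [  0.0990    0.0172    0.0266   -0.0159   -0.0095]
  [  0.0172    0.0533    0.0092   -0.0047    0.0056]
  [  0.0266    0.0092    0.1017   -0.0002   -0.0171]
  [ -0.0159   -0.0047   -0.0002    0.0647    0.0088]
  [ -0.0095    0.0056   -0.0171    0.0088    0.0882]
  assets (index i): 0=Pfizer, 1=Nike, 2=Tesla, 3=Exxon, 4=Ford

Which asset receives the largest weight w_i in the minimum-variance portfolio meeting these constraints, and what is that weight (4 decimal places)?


p=Σ⁻¹μ = [0.2455  3.4102  0.9821  0.8643  1.6148]
q=Σ⁻¹𝟙 = [9.2444  14.7434  8.0023  17.2970  11.2232]
a=μᵀp=1.095135  b=𝟙ᵀp=7.116807  c=𝟙ᵀq=60.510266  D=ac−b²=15.617939
λ₁=(c·0.179−b)/D = (60.510266·0.179−7.116807)/15.617939 = 0.237837
λ₂=(a−b·0.179)/D = (1.095135−7.116807·0.179)/15.617939 = -0.011447
w* = 0.237837·p + -0.011447·q:
  w_0 = 0.237837·0.2455 + -0.011447·9.2444 = -0.0474  (Pfizer)
  w_1 = 0.237837·3.4102 + -0.011447·14.7434 = 0.6423  (Nike)
  w_2 = 0.237837·0.9821 + -0.011447·8.0023 = 0.1420  (Tesla)
  w_3 = 0.237837·0.8643 + -0.011447·17.2970 = 0.0076  (Exxon)
  w_4 = 0.237837·1.6148 + -0.011447·11.2232 = 0.2556  (Ford)
Σw_i=1.0000  μᵀw=0.1790
σ²=wᵀΣw=λ₁·μ_p+λ₂ = 0.237837·0.179 + -0.011447 = 0.031126 ≈ 0.0311

Nike (0.6423)


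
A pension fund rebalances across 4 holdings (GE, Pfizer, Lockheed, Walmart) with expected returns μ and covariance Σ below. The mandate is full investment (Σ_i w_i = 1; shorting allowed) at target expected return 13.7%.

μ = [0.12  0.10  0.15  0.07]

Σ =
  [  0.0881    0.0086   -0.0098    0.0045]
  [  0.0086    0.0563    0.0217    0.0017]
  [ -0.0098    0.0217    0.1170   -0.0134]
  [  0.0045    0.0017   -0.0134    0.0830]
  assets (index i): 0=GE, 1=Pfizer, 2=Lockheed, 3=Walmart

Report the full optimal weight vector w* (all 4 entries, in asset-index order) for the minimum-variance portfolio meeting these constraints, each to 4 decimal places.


g=Σ⁻¹μ = [1.3584  1.0331  1.3142  0.9607]
h=Σ⁻¹𝟙 = [10.4383  12.4921  8.5482  12.6065]
a=μᵀg=0.530706  b=𝟙ᵀg=4.666488  c=𝟙ᵀh=44.085053  D=ac−b²=1.620083
λ₁=(c·0.137−b)/D = (44.085053·0.137−4.666488)/1.620083 = 0.847589
λ₂=(a−b·0.137)/D = (0.530706−4.666488·0.137)/1.620083 = -0.067035
w* = 0.847589·g + -0.067035·h:
  w_0 = 0.847589·1.3584 + -0.067035·10.4383 = 0.4516  (GE)
  w_1 = 0.847589·1.0331 + -0.067035·12.4921 = 0.0383  (Pfizer)
  w_2 = 0.847589·1.3142 + -0.067035·8.5482 = 0.5409  (Lockheed)
  w_3 = 0.847589·0.9607 + -0.067035·12.6065 = -0.0308  (Walmart)
Σw_i=1.0000  μᵀw=0.1370
σ²=wᵀΣw=λ₁·μ_p+λ₂ = 0.847589·0.137 + -0.067035 = 0.049084 ≈ 0.0491

0.4516  0.0383  0.5409  -0.0308


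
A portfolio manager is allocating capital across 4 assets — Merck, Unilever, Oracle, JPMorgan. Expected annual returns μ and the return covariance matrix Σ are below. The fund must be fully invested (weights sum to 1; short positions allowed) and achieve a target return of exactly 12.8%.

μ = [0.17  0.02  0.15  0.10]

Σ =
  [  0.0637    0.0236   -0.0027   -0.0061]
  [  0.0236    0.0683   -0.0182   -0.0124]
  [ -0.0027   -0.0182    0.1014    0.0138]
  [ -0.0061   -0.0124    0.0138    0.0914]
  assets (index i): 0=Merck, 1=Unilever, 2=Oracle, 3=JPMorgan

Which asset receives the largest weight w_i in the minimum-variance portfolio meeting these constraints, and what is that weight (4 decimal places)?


Merck (0.3893)

u=Σ⁻¹μ = [2.8811  -0.1411  1.3867  1.0579]
v=Σ⁻¹𝟙 = [11.4449  15.9223  11.3712  12.1480]
a=μᵀu=0.800761  b=𝟙ᵀu=5.184563  c=𝟙ᵀv=50.886422  D=ac−b²=13.868150
λ₁=(c·0.128−b)/D = (50.886422·0.128−5.184563)/13.868150 = 0.095824
λ₂=(a−b·0.128)/D = (0.800761−5.184563·0.128)/13.868150 = 0.009889
w* = 0.095824·u + 0.009889·v:
  w_0 = 0.095824·2.8811 + 0.009889·11.4449 = 0.3893  (Merck)
  w_1 = 0.095824·-0.1411 + 0.009889·15.9223 = 0.1439  (Unilever)
  w_2 = 0.095824·1.3867 + 0.009889·11.3712 = 0.2453  (Oracle)
  w_3 = 0.095824·1.0579 + 0.009889·12.1480 = 0.2215  (JPMorgan)
Σw_i=1.0000  μᵀw=0.1280
σ²=wᵀΣw=λ₁·μ_p+λ₂ = 0.095824·0.128 + 0.009889 = 0.022154 ≈ 0.0222


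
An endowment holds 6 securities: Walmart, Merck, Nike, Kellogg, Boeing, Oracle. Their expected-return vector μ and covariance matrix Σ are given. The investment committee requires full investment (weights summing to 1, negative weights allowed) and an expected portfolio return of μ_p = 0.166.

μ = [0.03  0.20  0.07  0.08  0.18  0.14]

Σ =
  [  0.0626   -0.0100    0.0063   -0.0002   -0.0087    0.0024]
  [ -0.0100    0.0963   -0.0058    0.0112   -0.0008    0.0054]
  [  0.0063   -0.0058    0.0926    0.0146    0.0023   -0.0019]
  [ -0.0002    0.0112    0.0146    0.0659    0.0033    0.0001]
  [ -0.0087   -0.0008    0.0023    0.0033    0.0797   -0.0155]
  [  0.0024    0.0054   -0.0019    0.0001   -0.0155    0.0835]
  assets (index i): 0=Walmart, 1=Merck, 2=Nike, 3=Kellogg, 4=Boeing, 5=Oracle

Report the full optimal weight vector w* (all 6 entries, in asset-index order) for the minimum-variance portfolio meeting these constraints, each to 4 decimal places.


0.0202  0.2938  0.0533  0.0067  0.3682  0.2578

x=Σ⁻¹μ = [1.0449  2.0696  0.6982  0.5701  2.7458  2.0377]
y=Σ⁻¹𝟙 = [18.7005  10.9469  8.4053  10.6490  16.7407  14.0167]
a=μᵀx=1.319283  b=𝟙ᵀx=9.166358  c=𝟙ᵀy=79.459138  D=ac−b²=20.806995
λ₁=(c·0.166−b)/D = (79.459138·0.166−9.166358)/20.806995 = 0.193390
λ₂=(a−b·0.166)/D = (1.319283−9.166358·0.166)/20.806995 = -0.009724
w* = 0.193390·x + -0.009724·y:
  w_0 = 0.193390·1.0449 + -0.009724·18.7005 = 0.0202  (Walmart)
  w_1 = 0.193390·2.0696 + -0.009724·10.9469 = 0.2938  (Merck)
  w_2 = 0.193390·0.6982 + -0.009724·8.4053 = 0.0533  (Nike)
  w_3 = 0.193390·0.5701 + -0.009724·10.6490 = 0.0067  (Kellogg)
  w_4 = 0.193390·2.7458 + -0.009724·16.7407 = 0.3682  (Boeing)
  w_5 = 0.193390·2.0377 + -0.009724·14.0167 = 0.2578  (Oracle)
Σw_i=1.0000  μᵀw=0.1660
σ²=wᵀΣw=λ₁·μ_p+λ₂ = 0.193390·0.166 + -0.009724 = 0.022378 ≈ 0.0224


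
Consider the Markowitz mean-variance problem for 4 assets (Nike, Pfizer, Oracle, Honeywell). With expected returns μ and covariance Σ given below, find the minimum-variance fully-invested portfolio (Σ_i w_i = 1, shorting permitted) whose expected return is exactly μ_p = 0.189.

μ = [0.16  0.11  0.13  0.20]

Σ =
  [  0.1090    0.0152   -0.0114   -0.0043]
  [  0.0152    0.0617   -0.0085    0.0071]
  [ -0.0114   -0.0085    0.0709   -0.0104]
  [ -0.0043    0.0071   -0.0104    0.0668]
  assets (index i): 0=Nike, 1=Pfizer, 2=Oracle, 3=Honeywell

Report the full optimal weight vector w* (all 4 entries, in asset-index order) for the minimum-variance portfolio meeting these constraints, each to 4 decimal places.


u=Σ⁻¹μ = [1.7021  1.3545  2.7670  3.3904]
v=Σ⁻¹𝟙 = [9.9117  14.5396  19.9598  17.1702]
a=μᵀu=1.459126  b=𝟙ᵀu=9.214041  c=𝟙ᵀv=61.581279  D=ac−b²=4.956331
λ₁=(c·0.189−b)/D = (61.581279·0.189−9.214041)/4.956331 = 0.489237
λ₂=(a−b·0.189)/D = (1.459126−9.214041·0.189)/4.956331 = -0.056963
w* = 0.489237·u + -0.056963·v:
  w_0 = 0.489237·1.7021 + -0.056963·9.9117 = 0.2682  (Nike)
  w_1 = 0.489237·1.3545 + -0.056963·14.5396 = -0.1655  (Pfizer)
  w_2 = 0.489237·2.7670 + -0.056963·19.9598 = 0.2167  (Oracle)
  w_3 = 0.489237·3.3904 + -0.056963·17.1702 = 0.6806  (Honeywell)
Σw_i=1.0000  μᵀw=0.1890
σ²=wᵀΣw=λ₁·μ_p+λ₂ = 0.489237·0.189 + -0.056963 = 0.035503 ≈ 0.0355

0.2682  -0.1655  0.2167  0.6806


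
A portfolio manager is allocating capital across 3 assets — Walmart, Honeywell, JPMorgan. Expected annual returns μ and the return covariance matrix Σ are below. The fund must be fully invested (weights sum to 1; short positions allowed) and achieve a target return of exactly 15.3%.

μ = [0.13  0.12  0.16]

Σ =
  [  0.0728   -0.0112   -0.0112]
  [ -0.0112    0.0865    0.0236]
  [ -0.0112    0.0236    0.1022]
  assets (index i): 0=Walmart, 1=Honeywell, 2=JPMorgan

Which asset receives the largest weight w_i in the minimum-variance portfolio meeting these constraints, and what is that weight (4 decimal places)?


p=Σ⁻¹μ = [2.2129  1.2599  1.5171]
q=Σ⁻¹𝟙 = [16.8606  11.2808  9.0275]
a=μᵀp=0.681613  b=𝟙ᵀp=4.989980  c=𝟙ᵀq=37.168940  D=ac−b²=0.434922
λ₁=(c·0.153−b)/D = (37.168940·0.153−4.989980)/0.434922 = 1.602283
λ₂=(a−b·0.153)/D = (0.681613−4.989980·0.153)/0.434922 = -0.188204
w* = 1.602283·p + -0.188204·q:
  w_0 = 1.602283·2.2129 + -0.188204·16.8606 = 0.3725  (Walmart)
  w_1 = 1.602283·1.2599 + -0.188204·11.2808 = -0.1044  (Honeywell)
  w_2 = 1.602283·1.5171 + -0.188204·9.0275 = 0.7319  (JPMorgan)
Σw_i=1.0000  μᵀw=0.1530
σ²=wᵀΣw=λ₁·μ_p+λ₂ = 1.602283·0.153 + -0.188204 = 0.056945 ≈ 0.0569

JPMorgan (0.7319)


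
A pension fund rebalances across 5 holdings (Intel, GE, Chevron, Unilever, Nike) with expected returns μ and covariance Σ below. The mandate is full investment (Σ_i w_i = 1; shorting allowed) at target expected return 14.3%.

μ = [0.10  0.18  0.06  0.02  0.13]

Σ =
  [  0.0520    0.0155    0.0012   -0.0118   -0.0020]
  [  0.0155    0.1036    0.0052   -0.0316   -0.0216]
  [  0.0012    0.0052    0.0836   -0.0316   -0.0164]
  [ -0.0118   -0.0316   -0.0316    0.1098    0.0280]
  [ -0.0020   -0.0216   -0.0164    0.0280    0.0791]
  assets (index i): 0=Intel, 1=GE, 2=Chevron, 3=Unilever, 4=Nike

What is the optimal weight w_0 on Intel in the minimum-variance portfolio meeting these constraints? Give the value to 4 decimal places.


0.1515

x=Σ⁻¹μ = [1.5113  2.1504  1.2936  0.7571  2.2691]
y=Σ⁻¹𝟙 = [19.0213  14.1908  20.2784  17.2192  15.1073]
a=μᵀx=0.925951  b=𝟙ᵀx=7.981521  c=𝟙ᵀy=85.817088  D=ac−b²=15.757783
λ₁=(c·0.143−b)/D = (85.817088·0.143−7.981521)/15.757783 = 0.272267
λ₂=(a−b·0.143)/D = (0.925951−7.981521·0.143)/15.757783 = -0.013670
w* = 0.272267·x + -0.013670·y:
  w_0 = 0.272267·1.5113 + -0.013670·19.0213 = 0.1515  (Intel)
  w_1 = 0.272267·2.1504 + -0.013670·14.1908 = 0.3915  (GE)
  w_2 = 0.272267·1.2936 + -0.013670·20.2784 = 0.0750  (Chevron)
  w_3 = 0.272267·0.7571 + -0.013670·17.2192 = -0.0293  (Unilever)
  w_4 = 0.272267·2.2691 + -0.013670·15.1073 = 0.4113  (Nike)
Σw_i=1.0000  μᵀw=0.1430
σ²=wᵀΣw=λ₁·μ_p+λ₂ = 0.272267·0.143 + -0.013670 = 0.025264 ≈ 0.0253


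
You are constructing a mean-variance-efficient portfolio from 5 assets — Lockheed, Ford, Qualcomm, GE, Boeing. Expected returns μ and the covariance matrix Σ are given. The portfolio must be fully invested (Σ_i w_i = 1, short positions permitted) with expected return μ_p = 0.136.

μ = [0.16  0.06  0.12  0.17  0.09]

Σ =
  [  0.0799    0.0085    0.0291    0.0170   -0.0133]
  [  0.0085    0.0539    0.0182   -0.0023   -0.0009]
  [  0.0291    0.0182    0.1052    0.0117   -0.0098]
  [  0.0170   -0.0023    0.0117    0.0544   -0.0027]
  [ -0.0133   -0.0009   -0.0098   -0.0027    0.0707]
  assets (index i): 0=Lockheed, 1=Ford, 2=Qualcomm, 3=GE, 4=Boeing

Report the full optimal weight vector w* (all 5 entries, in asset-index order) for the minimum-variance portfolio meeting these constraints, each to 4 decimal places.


g=Σ⁻¹μ = [1.4603  0.8761  0.4460  2.6953  1.7236]
h=Σ⁻¹𝟙 = [8.6461  16.8320  3.9782  16.3883  17.1623]
a=μᵀg=0.953061  b=𝟙ᵀg=7.201293  c=𝟙ᵀh=63.006875  D=ac−b²=8.190737
λ₁=(c·0.136−b)/D = (63.006875·0.136−7.201293)/8.190737 = 0.166974
λ₂=(a−b·0.136)/D = (0.953061−7.201293·0.136)/8.190737 = -0.003213
w* = 0.166974·g + -0.003213·h:
  w_0 = 0.166974·1.4603 + -0.003213·8.6461 = 0.2161  (Lockheed)
  w_1 = 0.166974·0.8761 + -0.003213·16.8320 = 0.0922  (Ford)
  w_2 = 0.166974·0.4460 + -0.003213·3.9782 = 0.0617  (Qualcomm)
  w_3 = 0.166974·2.6953 + -0.003213·16.3883 = 0.3974  (GE)
  w_4 = 0.166974·1.7236 + -0.003213·17.1623 = 0.2327  (Boeing)
Σw_i=1.0000  μᵀw=0.1360
σ²=wᵀΣw=λ₁·μ_p+λ₂ = 0.166974·0.136 + -0.003213 = 0.019496 ≈ 0.0195

0.2161  0.0922  0.0617  0.3974  0.2327


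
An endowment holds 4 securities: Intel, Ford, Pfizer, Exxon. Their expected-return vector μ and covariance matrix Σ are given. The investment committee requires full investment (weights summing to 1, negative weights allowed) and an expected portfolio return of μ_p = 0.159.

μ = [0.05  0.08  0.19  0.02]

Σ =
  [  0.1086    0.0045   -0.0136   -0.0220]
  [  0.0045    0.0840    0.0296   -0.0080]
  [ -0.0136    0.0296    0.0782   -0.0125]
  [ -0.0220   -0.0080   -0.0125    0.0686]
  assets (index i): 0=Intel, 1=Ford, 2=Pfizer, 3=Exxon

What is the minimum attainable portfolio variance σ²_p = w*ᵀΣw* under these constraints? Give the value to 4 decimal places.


p=Σ⁻¹μ = [1.0375  0.0244  2.7821  1.1341]
q=Σ⁻¹𝟙 = [15.7125  7.5095  16.4321  23.4862]
a=μᵀp=0.605120  b=𝟙ᵀp=4.978199  c=𝟙ᵀq=63.140217  D=ac−b²=13.424953
λ₁=(c·0.159−b)/D = (63.140217·0.159−4.978199)/13.424953 = 0.376992
λ₂=(a−b·0.159)/D = (0.605120−4.978199·0.159)/13.424953 = -0.013886
w* = 0.376992·p + -0.013886·q:
  w_0 = 0.376992·1.0375 + -0.013886·15.7125 = 0.1730  (Intel)
  w_1 = 0.376992·0.0244 + -0.013886·7.5095 = -0.0951  (Ford)
  w_2 = 0.376992·2.7821 + -0.013886·16.4321 = 0.8207  (Pfizer)
  w_3 = 0.376992·1.1341 + -0.013886·23.4862 = 0.1014  (Exxon)
Σw_i=1.0000  μᵀw=0.1590
σ²=wᵀΣw=λ₁·μ_p+λ₂ = 0.376992·0.159 + -0.013886 = 0.046056 ≈ 0.0461

0.0461


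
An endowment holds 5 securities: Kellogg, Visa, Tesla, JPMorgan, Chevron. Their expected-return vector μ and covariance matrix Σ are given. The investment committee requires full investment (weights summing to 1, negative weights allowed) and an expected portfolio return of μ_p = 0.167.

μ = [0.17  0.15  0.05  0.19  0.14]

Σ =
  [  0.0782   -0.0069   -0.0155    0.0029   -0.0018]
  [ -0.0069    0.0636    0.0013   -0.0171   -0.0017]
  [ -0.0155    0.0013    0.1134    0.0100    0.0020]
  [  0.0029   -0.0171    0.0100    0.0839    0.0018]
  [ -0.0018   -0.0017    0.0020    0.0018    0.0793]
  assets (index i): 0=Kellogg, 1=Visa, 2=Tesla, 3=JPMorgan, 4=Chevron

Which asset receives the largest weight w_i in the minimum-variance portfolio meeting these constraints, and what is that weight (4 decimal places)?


Visa (0.3272)

u=Σ⁻¹μ = [2.5068  3.4169  0.4672  2.7796  1.8207]
v=Σ⁻¹𝟙 = [16.2939  21.5042  9.3061  14.3531  12.8807]
a=μᵀu=1.745089  b=𝟙ᵀu=10.991274  c=𝟙ᵀv=74.337908  D=ac−b²=8.918194
λ₁=(c·0.167−b)/D = (74.337908·0.167−10.991274)/8.918194 = 0.159579
λ₂=(a−b·0.167)/D = (1.745089−10.991274·0.167)/8.918194 = -0.010143
w* = 0.159579·u + -0.010143·v:
  w_0 = 0.159579·2.5068 + -0.010143·16.2939 = 0.2348  (Kellogg)
  w_1 = 0.159579·3.4169 + -0.010143·21.5042 = 0.3272  (Visa)
  w_2 = 0.159579·0.4672 + -0.010143·9.3061 = -0.0198  (Tesla)
  w_3 = 0.159579·2.7796 + -0.010143·14.3531 = 0.2980  (JPMorgan)
  w_4 = 0.159579·1.8207 + -0.010143·12.8807 = 0.1599  (Chevron)
Σw_i=1.0000  μᵀw=0.1670
σ²=wᵀΣw=λ₁·μ_p+λ₂ = 0.159579·0.167 + -0.010143 = 0.016507 ≈ 0.0165


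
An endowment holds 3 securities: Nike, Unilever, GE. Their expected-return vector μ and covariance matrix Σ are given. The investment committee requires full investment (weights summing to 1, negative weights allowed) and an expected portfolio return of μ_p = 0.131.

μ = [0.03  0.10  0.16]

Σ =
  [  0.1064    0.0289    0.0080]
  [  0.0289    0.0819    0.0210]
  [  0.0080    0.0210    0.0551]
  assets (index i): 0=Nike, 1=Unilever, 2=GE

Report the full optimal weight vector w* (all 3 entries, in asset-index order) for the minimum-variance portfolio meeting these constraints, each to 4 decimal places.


u=Σ⁻¹μ = [-0.0715  0.5531  2.7034]
v=Σ⁻¹𝟙 = [6.6356  6.0536  14.8782]
a=μᵀu=0.485706  b=𝟙ᵀu=3.184942  c=𝟙ᵀv=27.567390  D=ac−b²=3.245790
λ₁=(c·0.131−b)/D = (27.567390·0.131−3.184942)/3.245790 = 0.131366
λ₂=(a−b·0.131)/D = (0.485706−3.184942·0.131)/3.245790 = 0.021098
w* = 0.131366·u + 0.021098·v:
  w_0 = 0.131366·-0.0715 + 0.021098·6.6356 = 0.1306  (Nike)
  w_1 = 0.131366·0.5531 + 0.021098·6.0536 = 0.2004  (Unilever)
  w_2 = 0.131366·2.7034 + 0.021098·14.8782 = 0.6690  (GE)
Σw_i=1.0000  μᵀw=0.1310
σ²=wᵀΣw=λ₁·μ_p+λ₂ = 0.131366·0.131 + 0.021098 = 0.038307 ≈ 0.0383

0.1306  0.2004  0.6690


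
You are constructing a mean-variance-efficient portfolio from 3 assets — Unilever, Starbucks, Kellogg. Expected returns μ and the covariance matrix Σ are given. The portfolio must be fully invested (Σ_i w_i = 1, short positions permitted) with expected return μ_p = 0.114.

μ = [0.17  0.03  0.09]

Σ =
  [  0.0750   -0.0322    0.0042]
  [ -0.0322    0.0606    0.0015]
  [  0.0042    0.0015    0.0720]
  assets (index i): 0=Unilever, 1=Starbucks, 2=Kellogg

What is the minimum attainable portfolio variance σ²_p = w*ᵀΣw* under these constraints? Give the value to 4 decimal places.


u=Σ⁻¹μ = [3.1236  2.1295  1.0234]
v=Σ⁻¹𝟙 = [25.4353  29.7250  11.7859]
a=μᵀu=0.687004  b=𝟙ᵀu=6.276477  c=𝟙ᵀv=66.946193  D=ac−b²=6.598124
λ₁=(c·0.114−b)/D = (66.946193·0.114−6.276477)/6.598124 = 0.205420
λ₂=(a−b·0.114)/D = (0.687004−6.276477·0.114)/6.598124 = -0.004322
w* = 0.205420·u + -0.004322·v:
  w_0 = 0.205420·3.1236 + -0.004322·25.4353 = 0.5317  (Unilever)
  w_1 = 0.205420·2.1295 + -0.004322·29.7250 = 0.3090  (Starbucks)
  w_2 = 0.205420·1.0234 + -0.004322·11.7859 = 0.1593  (Kellogg)
Σw_i=1.0000  μᵀw=0.1140
σ²=wᵀΣw=λ₁·μ_p+λ₂ = 0.205420·0.114 + -0.004322 = 0.019096 ≈ 0.0191

0.0191
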